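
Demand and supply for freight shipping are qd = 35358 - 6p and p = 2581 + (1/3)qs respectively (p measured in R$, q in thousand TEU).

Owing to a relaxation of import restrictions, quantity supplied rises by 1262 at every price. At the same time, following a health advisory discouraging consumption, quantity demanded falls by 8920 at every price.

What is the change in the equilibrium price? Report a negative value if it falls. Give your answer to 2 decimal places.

Original equilibrium: 35358 - 6p = 3p - 7743 gives 43101 = 9p, so p = 4789 and q = 6624.
The new curves are qd = 26438 - 6p (demand) and qs = 3p - 6481 (supply).
Setting them equal: 26438 - 6p = 3p - 6481 → 32919 = 9p, so p = 10973/3 ≈ 3657.6667 and q = 4492.
Δp = 3657.6667 − 4789 = -1131.33.

-1131.33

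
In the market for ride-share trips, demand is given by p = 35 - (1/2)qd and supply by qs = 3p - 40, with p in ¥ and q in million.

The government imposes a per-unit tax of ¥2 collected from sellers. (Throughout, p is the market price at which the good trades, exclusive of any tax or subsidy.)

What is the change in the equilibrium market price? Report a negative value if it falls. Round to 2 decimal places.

+1.20

Original equilibrium: 70 - 2p = 3p - 40 gives 110 = 5p, so p = 22 and q = 26.
Since sellers keep the price net of the tax, the effective supply curve becomes qs = 3p - 46.
Setting them equal: 70 - 2p = 3p - 46 → 116 = 5p, so p = 23.2 and q = 23.6.
Δp = 23.2 − 22 = +1.20.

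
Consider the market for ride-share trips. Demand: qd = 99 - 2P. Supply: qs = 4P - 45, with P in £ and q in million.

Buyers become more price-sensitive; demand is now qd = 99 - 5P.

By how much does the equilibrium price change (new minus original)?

-8

Before the shock: 99 - 2P = 4P - 45 ⇒ 144 = 6P ⇒ P = 24, q = 51.
With the change applied: demand qd = 99 - 5P, supply qs = 4P - 45.
Clearing the new market: 99 - 5P = 4P - 45, so P = 16 and q = 19.
ΔP = 16 − 24 = -8.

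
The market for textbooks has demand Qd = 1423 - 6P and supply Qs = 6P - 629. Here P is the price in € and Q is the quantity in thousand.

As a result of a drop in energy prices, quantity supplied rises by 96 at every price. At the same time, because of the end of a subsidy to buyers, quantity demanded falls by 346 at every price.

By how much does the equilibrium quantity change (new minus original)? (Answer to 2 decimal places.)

Original equilibrium: 1423 - 6P = 6P - 629 gives 2052 = 12P, so P = 171 and Q = 397.
With the change applied: demand Qd = 1077 - 6P, supply Qs = 6P - 533.
Clearing the new market: 1077 - 6P = 6P - 533, so P = 805/6 ≈ 134.1667 and Q = 272.
ΔQ = 272 − 397 = -125.00.

-125.00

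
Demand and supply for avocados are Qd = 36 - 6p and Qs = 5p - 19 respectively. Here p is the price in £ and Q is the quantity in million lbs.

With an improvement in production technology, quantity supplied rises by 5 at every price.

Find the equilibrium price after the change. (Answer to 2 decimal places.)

4.55

Solve the original market: 36 - 6p = 5p - 19, hence p = 5 and Q = 6.
After the shift, demand is Qd = 36 - 6p and supply is Qs = 5p - 14.
Equate the new curves: 36 - 6p = 5p - 14, giving 50 = 11p, p = 50/11 ≈ 4.5455, Q = 96/11 ≈ 8.7273.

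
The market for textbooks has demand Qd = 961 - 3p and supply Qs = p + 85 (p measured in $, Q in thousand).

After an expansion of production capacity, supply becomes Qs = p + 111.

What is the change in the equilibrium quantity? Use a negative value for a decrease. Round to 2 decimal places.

Original equilibrium: 961 - 3p = p + 85 gives 876 = 4p, so p = 219 and Q = 304.
With the change applied: demand Qd = 961 - 3p, supply Qs = p + 111.
Setting them equal: 961 - 3p = p + 111 → 850 = 4p, so p = 212.5 and Q = 323.5.
ΔQ = 323.5 − 304 = +19.50.

+19.50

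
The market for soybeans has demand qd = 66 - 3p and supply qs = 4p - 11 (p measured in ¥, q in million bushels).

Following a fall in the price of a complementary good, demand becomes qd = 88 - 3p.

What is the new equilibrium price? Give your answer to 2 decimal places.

Original equilibrium: 66 - 3p = 4p - 11 gives 77 = 7p, so p = 11 and q = 33.
With the change applied: demand qd = 88 - 3p, supply qs = 4p - 11.
Setting them equal: 88 - 3p = 4p - 11 → 99 = 7p, so p = 99/7 ≈ 14.1429 and q = 319/7 ≈ 45.5714.

14.14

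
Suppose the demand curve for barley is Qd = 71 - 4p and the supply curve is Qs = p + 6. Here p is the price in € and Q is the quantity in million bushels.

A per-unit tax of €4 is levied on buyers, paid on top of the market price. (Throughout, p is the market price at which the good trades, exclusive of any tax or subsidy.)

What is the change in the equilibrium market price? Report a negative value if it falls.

-3.2

Solve the original market: 71 - 4p = p + 6, hence p = 13 and Q = 19.
Since buyers pay the price plus the tax, the effective demand curve becomes Qd = 55 - 4p.
New equilibrium: 55 - 4p = p + 6 ⇒ 49 = 5p ⇒ p = 9.8, Q = 15.8.
Δp = 9.8 − 13 = -3.2.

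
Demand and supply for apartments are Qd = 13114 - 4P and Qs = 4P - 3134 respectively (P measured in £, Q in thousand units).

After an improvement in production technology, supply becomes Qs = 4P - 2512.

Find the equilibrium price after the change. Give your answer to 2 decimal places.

Before the shock: 13114 - 4P = 4P - 3134 ⇒ 16248 = 8P ⇒ P = 2031, Q = 4990.
With the change applied: demand Qd = 13114 - 4P, supply Qs = 4P - 2512.
Setting them equal: 13114 - 4P = 4P - 2512 → 15626 = 8P, so P = 1953.25 and Q = 5301.

1953.25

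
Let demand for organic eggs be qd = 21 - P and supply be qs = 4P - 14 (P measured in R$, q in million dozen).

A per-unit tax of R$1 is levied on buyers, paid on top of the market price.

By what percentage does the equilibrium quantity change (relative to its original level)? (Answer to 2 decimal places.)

-5.71

Original equilibrium: 21 - P = 4P - 14 gives 35 = 5P, so P = 7 and q = 14.
Since buyers pay the price plus the tax, the effective demand curve becomes qd = 20 - P.
Clearing the new market: 20 - P = 4P - 14, so P = 6.8 and q = 13.2.
%Δq = (13.2 − 14) / 14 × 100 = -5.71%.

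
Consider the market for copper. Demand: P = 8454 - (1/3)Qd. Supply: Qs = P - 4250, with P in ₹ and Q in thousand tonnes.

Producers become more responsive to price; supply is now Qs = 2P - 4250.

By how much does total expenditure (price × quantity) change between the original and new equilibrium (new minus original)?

Before the shock: 25362 - 3P = P - 4250 ⇒ 29612 = 4P ⇒ P = 7403, Q = 3153.
After the shift, demand is Qd = 25362 - 3P and supply is Qs = 2P - 4250.
Equate the new curves: 25362 - 3P = 2P - 4250, giving 29612 = 5P, P = 5922.4, Q = 7594.8.
Expenditure moves from 7403×3153 = 23341659 to 5922.4×7594.8 = 44979443.52; change = +21637784.52.

+21637784.52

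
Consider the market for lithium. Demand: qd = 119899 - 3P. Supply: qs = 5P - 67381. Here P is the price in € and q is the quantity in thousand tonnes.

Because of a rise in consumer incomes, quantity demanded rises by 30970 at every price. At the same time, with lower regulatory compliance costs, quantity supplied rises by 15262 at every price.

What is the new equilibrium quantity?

74748.5

Before the shock: 119899 - 3P = 5P - 67381 ⇒ 187280 = 8P ⇒ P = 23410, q = 49669.
The new curves are qd = 150869 - 3P (demand) and qs = 5P - 52119 (supply).
New equilibrium: 150869 - 3P = 5P - 52119 ⇒ 202988 = 8P ⇒ P = 25373.5, q = 74748.5.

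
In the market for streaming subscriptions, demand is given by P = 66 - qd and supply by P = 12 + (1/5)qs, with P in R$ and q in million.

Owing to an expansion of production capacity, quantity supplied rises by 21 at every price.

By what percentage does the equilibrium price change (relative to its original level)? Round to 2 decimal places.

-16.67

Solve the original market: 66 - P = 5P - 60, hence P = 21 and q = 45.
The new curves are qd = 66 - P (demand) and qs = 5P - 39 (supply).
New equilibrium: 66 - P = 5P - 39 ⇒ 105 = 6P ⇒ P = 17.5, q = 48.5.
%ΔP = (17.5 − 21) / 21 × 100 = -16.67%.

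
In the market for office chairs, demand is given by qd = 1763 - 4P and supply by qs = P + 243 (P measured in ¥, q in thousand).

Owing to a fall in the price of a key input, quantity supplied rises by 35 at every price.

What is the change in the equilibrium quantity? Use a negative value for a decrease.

Original equilibrium: 1763 - 4P = P + 243 gives 1520 = 5P, so P = 304 and q = 547.
The new curves are qd = 1763 - 4P (demand) and qs = P + 278 (supply).
Clearing the new market: 1763 - 4P = P + 278, so P = 297 and q = 575.
Δq = 575 − 547 = +28.

+28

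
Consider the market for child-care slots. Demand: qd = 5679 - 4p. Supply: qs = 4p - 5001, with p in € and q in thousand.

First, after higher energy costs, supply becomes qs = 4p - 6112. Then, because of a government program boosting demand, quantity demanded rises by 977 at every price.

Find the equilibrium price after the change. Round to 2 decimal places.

Original equilibrium: 5679 - 4p = 4p - 5001 gives 10680 = 8p, so p = 1335 and q = 339.
The new curves are qd = 6656 - 4p (demand) and qs = 4p - 6112 (supply).
Clearing the new market: 6656 - 4p = 4p - 6112, so p = 1596 and q = 272.

1596.00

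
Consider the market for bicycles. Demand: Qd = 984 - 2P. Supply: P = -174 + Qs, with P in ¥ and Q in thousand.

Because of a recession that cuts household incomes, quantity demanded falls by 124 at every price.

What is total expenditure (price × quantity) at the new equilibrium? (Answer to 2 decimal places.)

92076.44

Before the shock: 984 - 2P = P + 174 ⇒ 810 = 3P ⇒ P = 270, Q = 444.
The new curves are Qd = 860 - 2P (demand) and Qs = P + 174 (supply).
New equilibrium: 860 - 2P = P + 174 ⇒ 686 = 3P ⇒ P = 686/3 ≈ 228.6667, Q = 1208/3 ≈ 402.6667.
New expenditure = 228.6667 × 402.6667 = 92076.44.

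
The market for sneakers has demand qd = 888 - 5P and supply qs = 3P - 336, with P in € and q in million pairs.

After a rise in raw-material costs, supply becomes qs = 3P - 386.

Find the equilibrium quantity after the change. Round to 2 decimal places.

Solve the original market: 888 - 5P = 3P - 336, hence P = 153 and q = 123.
After the shift, demand is qd = 888 - 5P and supply is qs = 3P - 386.
New equilibrium: 888 - 5P = 3P - 386 ⇒ 1274 = 8P ⇒ P = 159.25, q = 91.75.

91.75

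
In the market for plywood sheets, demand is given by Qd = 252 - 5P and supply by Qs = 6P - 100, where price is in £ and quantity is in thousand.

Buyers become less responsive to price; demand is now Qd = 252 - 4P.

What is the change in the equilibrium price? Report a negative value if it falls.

Original equilibrium: 252 - 5P = 6P - 100 gives 352 = 11P, so P = 32 and Q = 92.
After the shift, demand is Qd = 252 - 4P and supply is Qs = 6P - 100.
Setting them equal: 252 - 4P = 6P - 100 → 352 = 10P, so P = 35.2 and Q = 111.2.
ΔP = 35.2 − 32 = +3.2.

+3.2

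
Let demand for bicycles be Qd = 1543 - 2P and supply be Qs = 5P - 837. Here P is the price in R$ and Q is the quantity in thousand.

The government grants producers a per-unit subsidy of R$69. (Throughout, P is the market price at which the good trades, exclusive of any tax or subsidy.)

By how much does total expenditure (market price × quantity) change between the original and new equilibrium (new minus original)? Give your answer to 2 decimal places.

Solve the original market: 1543 - 2P = 5P - 837, hence P = 340 and Q = 863.
Since sellers receive the price plus the subsidy, the effective supply curve becomes Qs = 5P - 492.
Equate the new curves: 1543 - 2P = 5P - 492, giving 2035 = 7P, P = 2035/7 ≈ 290.7143, Q = 6731/7 ≈ 961.5714.
Expenditure moves from 340×863 = 293420 to 290.7143×961.5714 = 279542.5510; change = -13877.45.

-13877.45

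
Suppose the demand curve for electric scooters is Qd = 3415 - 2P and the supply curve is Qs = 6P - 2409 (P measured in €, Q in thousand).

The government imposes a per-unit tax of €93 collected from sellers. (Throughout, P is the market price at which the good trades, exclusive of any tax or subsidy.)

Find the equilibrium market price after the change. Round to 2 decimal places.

Initially, 3415 - 2P = 6P - 2409, so 5824 = 8P and P = 728, Q = 1959.
Since sellers keep the price net of the tax, the effective supply curve becomes Qs = 6P - 2967.
Setting them equal: 3415 - 2P = 6P - 2967 → 6382 = 8P, so P = 797.75 and Q = 1819.5.

797.75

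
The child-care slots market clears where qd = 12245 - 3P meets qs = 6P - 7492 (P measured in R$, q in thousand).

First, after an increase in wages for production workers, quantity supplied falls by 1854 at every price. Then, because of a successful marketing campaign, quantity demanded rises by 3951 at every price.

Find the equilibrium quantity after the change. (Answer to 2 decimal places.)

Original equilibrium: 12245 - 3P = 6P - 7492 gives 19737 = 9P, so P = 2193 and q = 5666.
The shock moves the curves to qd = 16196 - 3P and qs = 6P - 9346.
Setting them equal: 16196 - 3P = 6P - 9346 → 25542 = 9P, so P = 2838 and q = 7682.

7682.00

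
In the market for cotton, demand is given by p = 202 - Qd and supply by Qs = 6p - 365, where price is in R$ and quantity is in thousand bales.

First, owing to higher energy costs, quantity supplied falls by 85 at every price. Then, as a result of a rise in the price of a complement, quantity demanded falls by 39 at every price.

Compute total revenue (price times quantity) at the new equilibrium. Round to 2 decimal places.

Original equilibrium: 202 - p = 6p - 365 gives 567 = 7p, so p = 81 and Q = 121.
With the change applied: demand Qd = 163 - p, supply Qs = 6p - 450.
Equate the new curves: 163 - p = 6p - 450, giving 613 = 7p, p = 613/7 ≈ 87.5714, Q = 528/7 ≈ 75.4286.
New expenditure = 87.5714 × 75.4286 = 6605.39.

6605.39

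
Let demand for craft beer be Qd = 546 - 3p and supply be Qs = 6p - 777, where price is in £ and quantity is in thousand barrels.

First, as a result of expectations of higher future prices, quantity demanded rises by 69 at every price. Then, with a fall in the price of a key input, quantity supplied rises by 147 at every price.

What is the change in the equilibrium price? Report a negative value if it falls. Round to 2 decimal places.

-8.67

Initially, 546 - 3p = 6p - 777, so 1323 = 9p and p = 147, Q = 105.
With the change applied: demand Qd = 615 - 3p, supply Qs = 6p - 630.
Equate the new curves: 615 - 3p = 6p - 630, giving 1245 = 9p, p = 415/3 ≈ 138.3333, Q = 200.
Δp = 138.3333 − 147 = -8.67.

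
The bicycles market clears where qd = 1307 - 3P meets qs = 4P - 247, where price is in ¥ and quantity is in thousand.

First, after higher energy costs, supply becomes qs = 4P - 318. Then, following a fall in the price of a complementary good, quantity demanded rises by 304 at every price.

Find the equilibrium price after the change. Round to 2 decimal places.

275.57

Original equilibrium: 1307 - 3P = 4P - 247 gives 1554 = 7P, so P = 222 and q = 641.
After the shift, demand is qd = 1611 - 3P and supply is qs = 4P - 318.
Setting them equal: 1611 - 3P = 4P - 318 → 1929 = 7P, so P = 1929/7 ≈ 275.5714 and q = 5490/7 ≈ 784.2857.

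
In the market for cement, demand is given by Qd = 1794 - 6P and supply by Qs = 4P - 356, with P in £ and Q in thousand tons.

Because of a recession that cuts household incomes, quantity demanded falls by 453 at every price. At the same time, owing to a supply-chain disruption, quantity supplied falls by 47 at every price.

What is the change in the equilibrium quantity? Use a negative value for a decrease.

Before the shock: 1794 - 6P = 4P - 356 ⇒ 2150 = 10P ⇒ P = 215, Q = 504.
After the shift, demand is Qd = 1341 - 6P and supply is Qs = 4P - 403.
Clearing the new market: 1341 - 6P = 4P - 403, so P = 174.4 and Q = 294.6.
ΔQ = 294.6 − 504 = -209.4.

-209.4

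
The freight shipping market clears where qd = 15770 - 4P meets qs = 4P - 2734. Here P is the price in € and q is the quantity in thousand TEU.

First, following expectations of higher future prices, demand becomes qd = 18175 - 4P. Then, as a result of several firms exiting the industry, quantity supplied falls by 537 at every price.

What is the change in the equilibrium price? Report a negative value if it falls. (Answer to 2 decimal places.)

+367.75

Original equilibrium: 15770 - 4P = 4P - 2734 gives 18504 = 8P, so P = 2313 and q = 6518.
After the shift, demand is qd = 18175 - 4P and supply is qs = 4P - 3271.
New equilibrium: 18175 - 4P = 4P - 3271 ⇒ 21446 = 8P ⇒ P = 2680.75, q = 7452.
ΔP = 2680.75 − 2313 = +367.75.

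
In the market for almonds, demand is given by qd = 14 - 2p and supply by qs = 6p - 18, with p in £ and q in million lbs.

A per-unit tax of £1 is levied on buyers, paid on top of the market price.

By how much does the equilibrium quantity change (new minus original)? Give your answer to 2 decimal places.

Before the shock: 14 - 2p = 6p - 18 ⇒ 32 = 8p ⇒ p = 4, q = 6.
Since buyers pay the price plus the tax, the effective demand curve becomes qd = 12 - 2p.
New equilibrium: 12 - 2p = 6p - 18 ⇒ 30 = 8p ⇒ p = 3.75, q = 4.5.
Δq = 4.5 − 6 = -1.50.

-1.50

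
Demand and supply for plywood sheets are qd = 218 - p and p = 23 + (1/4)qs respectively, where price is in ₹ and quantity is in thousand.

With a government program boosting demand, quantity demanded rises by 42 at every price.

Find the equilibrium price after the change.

70.4

Original equilibrium: 218 - p = 4p - 92 gives 310 = 5p, so p = 62 and q = 156.
With the change applied: demand qd = 260 - p, supply qs = 4p - 92.
Equate the new curves: 260 - p = 4p - 92, giving 352 = 5p, p = 70.4, q = 189.6.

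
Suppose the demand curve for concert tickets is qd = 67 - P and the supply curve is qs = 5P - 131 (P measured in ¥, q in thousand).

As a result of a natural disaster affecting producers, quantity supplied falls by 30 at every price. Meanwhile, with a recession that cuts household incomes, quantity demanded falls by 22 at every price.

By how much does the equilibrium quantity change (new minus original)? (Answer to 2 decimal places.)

-23.33

Solve the original market: 67 - P = 5P - 131, hence P = 33 and q = 34.
The new curves are qd = 45 - P (demand) and qs = 5P - 161 (supply).
New equilibrium: 45 - P = 5P - 161 ⇒ 206 = 6P ⇒ P = 103/3 ≈ 34.3333, q = 32/3 ≈ 10.6667.
Δq = 10.6667 − 34 = -23.33.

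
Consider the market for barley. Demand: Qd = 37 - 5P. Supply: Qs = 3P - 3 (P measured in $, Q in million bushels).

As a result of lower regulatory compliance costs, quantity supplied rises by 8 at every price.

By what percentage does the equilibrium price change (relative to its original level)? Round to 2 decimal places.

-20.00

Original equilibrium: 37 - 5P = 3P - 3 gives 40 = 8P, so P = 5 and Q = 12.
The shock moves the curves to Qd = 37 - 5P and Qs = 3P + 5.
Clearing the new market: 37 - 5P = 3P + 5, so P = 4 and Q = 17.
%ΔP = (4 − 5) / 5 × 100 = -20.00%.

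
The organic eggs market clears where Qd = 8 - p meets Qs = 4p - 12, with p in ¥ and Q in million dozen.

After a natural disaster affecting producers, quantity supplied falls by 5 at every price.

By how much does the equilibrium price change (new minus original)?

+1

Before the shock: 8 - p = 4p - 12 ⇒ 20 = 5p ⇒ p = 4, Q = 4.
The shock moves the curves to Qd = 8 - p and Qs = 4p - 17.
Clearing the new market: 8 - p = 4p - 17, so p = 5 and Q = 3.
Δp = 5 − 4 = +1.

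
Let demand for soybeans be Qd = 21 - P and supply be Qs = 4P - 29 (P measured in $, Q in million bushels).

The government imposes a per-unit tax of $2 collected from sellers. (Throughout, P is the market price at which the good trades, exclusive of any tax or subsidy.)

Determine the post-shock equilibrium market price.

Before the shock: 21 - P = 4P - 29 ⇒ 50 = 5P ⇒ P = 10, Q = 11.
Since sellers keep the price net of the tax, the effective supply curve becomes Qs = 4P - 37.
Clearing the new market: 21 - P = 4P - 37, so P = 11.6 and Q = 9.4.

11.6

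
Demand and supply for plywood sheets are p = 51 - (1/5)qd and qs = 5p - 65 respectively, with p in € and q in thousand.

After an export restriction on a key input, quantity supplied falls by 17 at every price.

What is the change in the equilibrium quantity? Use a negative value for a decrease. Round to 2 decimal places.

-8.50

Original equilibrium: 255 - 5p = 5p - 65 gives 320 = 10p, so p = 32 and q = 95.
After the shift, demand is qd = 255 - 5p and supply is qs = 5p - 82.
Setting them equal: 255 - 5p = 5p - 82 → 337 = 10p, so p = 33.7 and q = 86.5.
Δq = 86.5 − 95 = -8.50.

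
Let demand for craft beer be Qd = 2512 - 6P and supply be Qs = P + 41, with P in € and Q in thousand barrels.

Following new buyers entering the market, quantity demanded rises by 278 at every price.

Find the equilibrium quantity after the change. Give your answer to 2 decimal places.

433.71

Solve the original market: 2512 - 6P = P + 41, hence P = 353 and Q = 394.
The new curves are Qd = 2790 - 6P (demand) and Qs = P + 41 (supply).
New equilibrium: 2790 - 6P = P + 41 ⇒ 2749 = 7P ⇒ P = 2749/7 ≈ 392.7143, Q = 3036/7 ≈ 433.7143.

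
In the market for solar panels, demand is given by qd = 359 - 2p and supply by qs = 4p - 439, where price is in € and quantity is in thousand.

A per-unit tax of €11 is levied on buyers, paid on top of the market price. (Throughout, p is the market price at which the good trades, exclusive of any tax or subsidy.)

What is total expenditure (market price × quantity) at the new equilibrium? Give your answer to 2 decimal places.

Original equilibrium: 359 - 2p = 4p - 439 gives 798 = 6p, so p = 133 and q = 93.
Since buyers pay the price plus the tax, the effective demand curve becomes qd = 337 - 2p.
Setting them equal: 337 - 2p = 4p - 439 → 776 = 6p, so p = 388/3 ≈ 129.3333 and q = 235/3 ≈ 78.3333.
New expenditure = 129.3333 × 78.3333 = 10131.11.

10131.11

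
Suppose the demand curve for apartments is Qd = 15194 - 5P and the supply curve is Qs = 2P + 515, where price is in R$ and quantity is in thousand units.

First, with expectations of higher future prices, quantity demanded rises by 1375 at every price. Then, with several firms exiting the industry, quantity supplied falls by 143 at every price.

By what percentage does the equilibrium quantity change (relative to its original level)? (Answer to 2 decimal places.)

Solve the original market: 15194 - 5P = 2P + 515, hence P = 2097 and Q = 4709.
The shock moves the curves to Qd = 16569 - 5P and Qs = 2P + 372.
Equate the new curves: 16569 - 5P = 2P + 372, giving 16197 = 7P, P = 16197/7 ≈ 2313.8571, Q = 34998/7 ≈ 4999.7143.
%ΔQ = (4999.7143 − 4709) / 4709 × 100 = +6.17%.

+6.17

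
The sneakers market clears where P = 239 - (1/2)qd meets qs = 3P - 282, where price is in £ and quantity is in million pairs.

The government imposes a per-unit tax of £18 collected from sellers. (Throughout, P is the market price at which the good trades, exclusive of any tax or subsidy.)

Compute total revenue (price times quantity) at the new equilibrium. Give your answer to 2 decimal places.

Before the shock: 478 - 2P = 3P - 282 ⇒ 760 = 5P ⇒ P = 152, q = 174.
Since sellers keep the price net of the tax, the effective supply curve becomes qs = 3P - 336.
Setting them equal: 478 - 2P = 3P - 336 → 814 = 5P, so P = 162.8 and q = 152.4.
New expenditure = 162.8 × 152.4 = 24810.72.

24810.72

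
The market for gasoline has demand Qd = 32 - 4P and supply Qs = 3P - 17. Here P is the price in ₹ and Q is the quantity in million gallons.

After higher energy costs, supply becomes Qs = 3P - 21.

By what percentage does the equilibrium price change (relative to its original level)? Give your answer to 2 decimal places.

Original equilibrium: 32 - 4P = 3P - 17 gives 49 = 7P, so P = 7 and Q = 4.
The shock moves the curves to Qd = 32 - 4P and Qs = 3P - 21.
Clearing the new market: 32 - 4P = 3P - 21, so P = 53/7 ≈ 7.5714 and Q = 12/7 ≈ 1.7143.
%ΔP = (7.5714 − 7) / 7 × 100 = +8.16%.

+8.16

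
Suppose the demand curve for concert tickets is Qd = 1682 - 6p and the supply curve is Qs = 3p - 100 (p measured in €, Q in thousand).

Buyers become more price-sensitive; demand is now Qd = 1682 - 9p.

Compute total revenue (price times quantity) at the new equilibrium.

Solve the original market: 1682 - 6p = 3p - 100, hence p = 198 and Q = 494.
With the change applied: demand Qd = 1682 - 9p, supply Qs = 3p - 100.
Equate the new curves: 1682 - 9p = 3p - 100, giving 1782 = 12p, p = 148.5, Q = 345.5.
New expenditure = 148.5 × 345.5 = 51306.75.

51306.75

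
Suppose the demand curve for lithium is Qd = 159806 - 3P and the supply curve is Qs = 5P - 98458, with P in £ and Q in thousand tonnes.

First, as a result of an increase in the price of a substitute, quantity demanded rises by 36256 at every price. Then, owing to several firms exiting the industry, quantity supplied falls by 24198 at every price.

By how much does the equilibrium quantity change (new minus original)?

+13585.75

Initially, 159806 - 3P = 5P - 98458, so 258264 = 8P and P = 32283, Q = 62957.
The new curves are Qd = 196062 - 3P (demand) and Qs = 5P - 122656 (supply).
New equilibrium: 196062 - 3P = 5P - 122656 ⇒ 318718 = 8P ⇒ P = 39839.75, Q = 76542.75.
ΔQ = 76542.75 − 62957 = +13585.75.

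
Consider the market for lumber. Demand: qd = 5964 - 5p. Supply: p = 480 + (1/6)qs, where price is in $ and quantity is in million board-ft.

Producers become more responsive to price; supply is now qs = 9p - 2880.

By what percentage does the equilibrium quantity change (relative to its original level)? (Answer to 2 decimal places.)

Original equilibrium: 5964 - 5p = 6p - 2880 gives 8844 = 11p, so p = 804 and q = 1944.
The new curves are qd = 5964 - 5p (demand) and qs = 9p - 2880 (supply).
Setting them equal: 5964 - 5p = 9p - 2880 → 8844 = 14p, so p = 4422/7 ≈ 631.7143 and q = 19638/7 ≈ 2805.4286.
%Δq = (2805.4286 − 1944) / 1944 × 100 = +44.31%.

+44.31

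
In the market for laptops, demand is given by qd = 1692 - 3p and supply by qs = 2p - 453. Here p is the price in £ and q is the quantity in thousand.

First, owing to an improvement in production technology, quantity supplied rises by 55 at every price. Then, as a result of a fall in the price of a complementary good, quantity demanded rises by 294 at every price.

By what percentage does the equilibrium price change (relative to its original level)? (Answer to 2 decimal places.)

Initially, 1692 - 3p = 2p - 453, so 2145 = 5p and p = 429, q = 405.
With the change applied: demand qd = 1986 - 3p, supply qs = 2p - 398.
Setting them equal: 1986 - 3p = 2p - 398 → 2384 = 5p, so p = 476.8 and q = 555.6.
%Δp = (476.8 − 429) / 429 × 100 = +11.14%.

+11.14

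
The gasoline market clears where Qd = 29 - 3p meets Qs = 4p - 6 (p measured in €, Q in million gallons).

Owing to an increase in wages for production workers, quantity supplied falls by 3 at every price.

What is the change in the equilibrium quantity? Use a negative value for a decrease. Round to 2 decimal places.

Original equilibrium: 29 - 3p = 4p - 6 gives 35 = 7p, so p = 5 and Q = 14.
The shock moves the curves to Qd = 29 - 3p and Qs = 4p - 9.
Equate the new curves: 29 - 3p = 4p - 9, giving 38 = 7p, p = 38/7 ≈ 5.4286, Q = 89/7 ≈ 12.7143.
ΔQ = 12.7143 − 14 = -1.29.

-1.29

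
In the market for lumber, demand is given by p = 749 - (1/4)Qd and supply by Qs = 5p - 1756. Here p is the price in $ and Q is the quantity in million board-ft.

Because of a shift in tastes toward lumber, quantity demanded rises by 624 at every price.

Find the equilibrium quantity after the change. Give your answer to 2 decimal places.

1230.67

Initially, 2996 - 4p = 5p - 1756, so 4752 = 9p and p = 528, Q = 884.
After the shift, demand is Qd = 3620 - 4p and supply is Qs = 5p - 1756.
New equilibrium: 3620 - 4p = 5p - 1756 ⇒ 5376 = 9p ⇒ p = 1792/3 ≈ 597.3333, Q = 3692/3 ≈ 1230.6667.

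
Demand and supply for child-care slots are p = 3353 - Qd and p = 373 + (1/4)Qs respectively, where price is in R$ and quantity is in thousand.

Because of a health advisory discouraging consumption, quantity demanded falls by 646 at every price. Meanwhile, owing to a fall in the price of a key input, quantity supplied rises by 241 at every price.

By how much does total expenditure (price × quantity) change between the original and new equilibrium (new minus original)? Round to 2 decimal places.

Solve the original market: 3353 - p = 4p - 1492, hence p = 969 and Q = 2384.
With the change applied: demand Qd = 2707 - p, supply Qs = 4p - 1251.
Setting them equal: 2707 - p = 4p - 1251 → 3958 = 5p, so p = 791.6 and Q = 1915.4.
Expenditure moves from 969×2384 = 2310096 to 791.6×1915.4 = 1516230.64; change = -793865.36.

-793865.36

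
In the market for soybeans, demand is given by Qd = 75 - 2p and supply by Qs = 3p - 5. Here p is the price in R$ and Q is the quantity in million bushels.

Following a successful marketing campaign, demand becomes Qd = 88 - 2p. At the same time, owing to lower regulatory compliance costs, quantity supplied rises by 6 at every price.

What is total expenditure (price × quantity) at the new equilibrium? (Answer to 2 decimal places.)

Original equilibrium: 75 - 2p = 3p - 5 gives 80 = 5p, so p = 16 and Q = 43.
After the shift, demand is Qd = 88 - 2p and supply is Qs = 3p + 1.
Equate the new curves: 88 - 2p = 3p + 1, giving 87 = 5p, p = 17.4, Q = 53.2.
New expenditure = 17.4 × 53.2 = 925.68.

925.68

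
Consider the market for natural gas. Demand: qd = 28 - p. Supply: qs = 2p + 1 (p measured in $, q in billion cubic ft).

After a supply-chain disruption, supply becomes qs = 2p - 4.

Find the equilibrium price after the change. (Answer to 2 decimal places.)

10.67

Solve the original market: 28 - p = 2p + 1, hence p = 9 and q = 19.
After the shift, demand is qd = 28 - p and supply is qs = 2p - 4.
New equilibrium: 28 - p = 2p - 4 ⇒ 32 = 3p ⇒ p = 32/3 ≈ 10.6667, q = 52/3 ≈ 17.3333.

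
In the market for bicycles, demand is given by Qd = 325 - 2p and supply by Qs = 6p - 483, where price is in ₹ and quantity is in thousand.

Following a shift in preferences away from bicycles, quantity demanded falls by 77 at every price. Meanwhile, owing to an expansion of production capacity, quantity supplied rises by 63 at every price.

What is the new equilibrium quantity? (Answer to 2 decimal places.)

81.00

Original equilibrium: 325 - 2p = 6p - 483 gives 808 = 8p, so p = 101 and Q = 123.
After the shift, demand is Qd = 248 - 2p and supply is Qs = 6p - 420.
Setting them equal: 248 - 2p = 6p - 420 → 668 = 8p, so p = 83.5 and Q = 81.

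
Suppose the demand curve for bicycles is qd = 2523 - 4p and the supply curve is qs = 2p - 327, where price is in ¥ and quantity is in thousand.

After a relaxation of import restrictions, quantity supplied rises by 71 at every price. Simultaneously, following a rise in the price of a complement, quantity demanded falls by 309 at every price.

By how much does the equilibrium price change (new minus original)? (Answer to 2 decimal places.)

-63.33

Solve the original market: 2523 - 4p = 2p - 327, hence p = 475 and q = 623.
With the change applied: demand qd = 2214 - 4p, supply qs = 2p - 256.
Equate the new curves: 2214 - 4p = 2p - 256, giving 2470 = 6p, p = 1235/3 ≈ 411.6667, q = 1702/3 ≈ 567.3333.
Δp = 411.6667 − 475 = -63.33.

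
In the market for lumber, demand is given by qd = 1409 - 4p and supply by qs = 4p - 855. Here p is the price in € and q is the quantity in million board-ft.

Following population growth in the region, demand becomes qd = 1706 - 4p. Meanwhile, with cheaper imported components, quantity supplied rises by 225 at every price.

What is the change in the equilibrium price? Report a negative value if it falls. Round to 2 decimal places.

+9.00

Before the shock: 1409 - 4p = 4p - 855 ⇒ 2264 = 8p ⇒ p = 283, q = 277.
After the shift, demand is qd = 1706 - 4p and supply is qs = 4p - 630.
Setting them equal: 1706 - 4p = 4p - 630 → 2336 = 8p, so p = 292 and q = 538.
Δp = 292 − 283 = +9.00.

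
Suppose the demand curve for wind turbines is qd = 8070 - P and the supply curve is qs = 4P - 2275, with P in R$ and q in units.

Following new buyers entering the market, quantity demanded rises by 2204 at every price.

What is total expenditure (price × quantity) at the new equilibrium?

19486589.16

Before the shock: 8070 - P = 4P - 2275 ⇒ 10345 = 5P ⇒ P = 2069, q = 6001.
The new curves are qd = 10274 - P (demand) and qs = 4P - 2275 (supply).
Setting them equal: 10274 - P = 4P - 2275 → 12549 = 5P, so P = 2509.8 and q = 7764.2.
New expenditure = 2509.8 × 7764.2 = 19486589.16.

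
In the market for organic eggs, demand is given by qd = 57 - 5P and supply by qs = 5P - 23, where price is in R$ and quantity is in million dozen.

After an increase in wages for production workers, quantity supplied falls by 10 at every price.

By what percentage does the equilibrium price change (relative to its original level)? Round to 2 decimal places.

Before the shock: 57 - 5P = 5P - 23 ⇒ 80 = 10P ⇒ P = 8, q = 17.
With the change applied: demand qd = 57 - 5P, supply qs = 5P - 33.
Clearing the new market: 57 - 5P = 5P - 33, so P = 9 and q = 12.
%ΔP = (9 − 8) / 8 × 100 = +12.50%.

+12.50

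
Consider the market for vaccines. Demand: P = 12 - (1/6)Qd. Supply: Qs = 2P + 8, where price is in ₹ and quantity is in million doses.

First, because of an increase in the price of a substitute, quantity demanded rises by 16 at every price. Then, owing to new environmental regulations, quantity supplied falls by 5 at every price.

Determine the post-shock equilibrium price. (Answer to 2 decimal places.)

10.63

Initially, 72 - 6P = 2P + 8, so 64 = 8P and P = 8, Q = 24.
The new curves are Qd = 88 - 6P (demand) and Qs = 2P + 3 (supply).
Equate the new curves: 88 - 6P = 2P + 3, giving 85 = 8P, P = 10.625, Q = 24.25.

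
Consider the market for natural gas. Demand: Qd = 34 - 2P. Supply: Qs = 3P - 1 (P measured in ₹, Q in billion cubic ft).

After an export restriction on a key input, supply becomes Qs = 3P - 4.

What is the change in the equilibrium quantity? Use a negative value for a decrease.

-1.2

Initially, 34 - 2P = 3P - 1, so 35 = 5P and P = 7, Q = 20.
With the change applied: demand Qd = 34 - 2P, supply Qs = 3P - 4.
Clearing the new market: 34 - 2P = 3P - 4, so P = 7.6 and Q = 18.8.
ΔQ = 18.8 − 20 = -1.2.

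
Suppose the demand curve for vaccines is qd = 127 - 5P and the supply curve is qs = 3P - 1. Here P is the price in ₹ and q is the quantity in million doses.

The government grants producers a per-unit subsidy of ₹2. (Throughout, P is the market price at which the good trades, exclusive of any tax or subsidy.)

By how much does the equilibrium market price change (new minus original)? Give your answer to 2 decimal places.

Initially, 127 - 5P = 3P - 1, so 128 = 8P and P = 16, q = 47.
Since sellers receive the price plus the subsidy, the effective supply curve becomes qs = 3P + 5.
Clearing the new market: 127 - 5P = 3P + 5, so P = 15.25 and q = 50.75.
ΔP = 15.25 − 16 = -0.75.

-0.75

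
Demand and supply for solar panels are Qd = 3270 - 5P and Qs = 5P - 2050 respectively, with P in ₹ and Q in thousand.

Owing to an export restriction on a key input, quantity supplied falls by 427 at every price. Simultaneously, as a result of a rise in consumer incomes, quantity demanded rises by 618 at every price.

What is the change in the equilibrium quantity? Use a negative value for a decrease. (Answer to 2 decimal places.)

+95.50

Initially, 3270 - 5P = 5P - 2050, so 5320 = 10P and P = 532, Q = 610.
With the change applied: demand Qd = 3888 - 5P, supply Qs = 5P - 2477.
Clearing the new market: 3888 - 5P = 5P - 2477, so P = 636.5 and Q = 705.5.
ΔQ = 705.5 − 610 = +95.50.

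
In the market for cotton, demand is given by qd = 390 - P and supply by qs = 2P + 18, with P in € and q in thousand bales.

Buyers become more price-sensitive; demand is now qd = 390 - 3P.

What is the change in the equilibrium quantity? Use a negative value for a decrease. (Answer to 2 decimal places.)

Original equilibrium: 390 - P = 2P + 18 gives 372 = 3P, so P = 124 and q = 266.
The shock moves the curves to qd = 390 - 3P and qs = 2P + 18.
Setting them equal: 390 - 3P = 2P + 18 → 372 = 5P, so P = 74.4 and q = 166.8.
Δq = 166.8 − 266 = -99.20.

-99.20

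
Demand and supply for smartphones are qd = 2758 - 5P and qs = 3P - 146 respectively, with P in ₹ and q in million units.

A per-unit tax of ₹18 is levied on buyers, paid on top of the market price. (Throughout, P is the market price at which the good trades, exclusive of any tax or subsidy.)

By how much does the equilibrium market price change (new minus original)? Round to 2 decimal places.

Before the shock: 2758 - 5P = 3P - 146 ⇒ 2904 = 8P ⇒ P = 363, q = 943.
Since buyers pay the price plus the tax, the effective demand curve becomes qd = 2668 - 5P.
Equate the new curves: 2668 - 5P = 3P - 146, giving 2814 = 8P, P = 351.75, q = 909.25.
ΔP = 351.75 − 363 = -11.25.

-11.25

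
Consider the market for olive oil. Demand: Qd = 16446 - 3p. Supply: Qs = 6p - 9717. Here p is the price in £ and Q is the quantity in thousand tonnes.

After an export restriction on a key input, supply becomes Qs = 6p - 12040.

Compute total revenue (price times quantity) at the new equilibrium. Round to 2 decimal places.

21999632.30

Initially, 16446 - 3p = 6p - 9717, so 26163 = 9p and p = 2907, Q = 7725.
With the change applied: demand Qd = 16446 - 3p, supply Qs = 6p - 12040.
Clearing the new market: 16446 - 3p = 6p - 12040, so p = 28486/9 ≈ 3165.1111 and Q = 20852/3 ≈ 6950.6667.
New expenditure = 3165.1111 × 6950.6667 = 21999632.30.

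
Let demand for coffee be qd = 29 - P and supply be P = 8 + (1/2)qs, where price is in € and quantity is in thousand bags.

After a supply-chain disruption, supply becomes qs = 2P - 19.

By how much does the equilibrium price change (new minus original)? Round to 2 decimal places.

Original equilibrium: 29 - P = 2P - 16 gives 45 = 3P, so P = 15 and q = 14.
After the shift, demand is qd = 29 - P and supply is qs = 2P - 19.
Clearing the new market: 29 - P = 2P - 19, so P = 16 and q = 13.
ΔP = 16 − 15 = +1.00.

+1.00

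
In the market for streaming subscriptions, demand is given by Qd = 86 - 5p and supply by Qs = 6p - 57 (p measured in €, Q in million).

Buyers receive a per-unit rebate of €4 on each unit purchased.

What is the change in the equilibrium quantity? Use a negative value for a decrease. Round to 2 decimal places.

Before the shock: 86 - 5p = 6p - 57 ⇒ 143 = 11p ⇒ p = 13, Q = 21.
Since buyers' out-of-pocket price is the market price minus the rebate, the effective demand curve becomes Qd = 106 - 5p.
New equilibrium: 106 - 5p = 6p - 57 ⇒ 163 = 11p ⇒ p = 163/11 ≈ 14.8182, Q = 351/11 ≈ 31.9091.
ΔQ = 31.9091 − 21 = +10.91.

+10.91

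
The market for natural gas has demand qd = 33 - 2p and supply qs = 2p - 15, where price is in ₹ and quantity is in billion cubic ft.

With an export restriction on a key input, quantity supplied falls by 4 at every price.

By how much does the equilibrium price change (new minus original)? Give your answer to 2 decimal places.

+1.00

Solve the original market: 33 - 2p = 2p - 15, hence p = 12 and q = 9.
The shock moves the curves to qd = 33 - 2p and qs = 2p - 19.
New equilibrium: 33 - 2p = 2p - 19 ⇒ 52 = 4p ⇒ p = 13, q = 7.
Δp = 13 − 12 = +1.00.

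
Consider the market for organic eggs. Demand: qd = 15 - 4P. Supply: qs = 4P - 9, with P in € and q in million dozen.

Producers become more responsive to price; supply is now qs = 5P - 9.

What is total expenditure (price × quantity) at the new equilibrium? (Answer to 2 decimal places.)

Before the shock: 15 - 4P = 4P - 9 ⇒ 24 = 8P ⇒ P = 3, q = 3.
The new curves are qd = 15 - 4P (demand) and qs = 5P - 9 (supply).
Clearing the new market: 15 - 4P = 5P - 9, so P = 8/3 ≈ 2.6667 and q = 13/3 ≈ 4.3333.
New expenditure = 2.6667 × 4.3333 = 11.56.

11.56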